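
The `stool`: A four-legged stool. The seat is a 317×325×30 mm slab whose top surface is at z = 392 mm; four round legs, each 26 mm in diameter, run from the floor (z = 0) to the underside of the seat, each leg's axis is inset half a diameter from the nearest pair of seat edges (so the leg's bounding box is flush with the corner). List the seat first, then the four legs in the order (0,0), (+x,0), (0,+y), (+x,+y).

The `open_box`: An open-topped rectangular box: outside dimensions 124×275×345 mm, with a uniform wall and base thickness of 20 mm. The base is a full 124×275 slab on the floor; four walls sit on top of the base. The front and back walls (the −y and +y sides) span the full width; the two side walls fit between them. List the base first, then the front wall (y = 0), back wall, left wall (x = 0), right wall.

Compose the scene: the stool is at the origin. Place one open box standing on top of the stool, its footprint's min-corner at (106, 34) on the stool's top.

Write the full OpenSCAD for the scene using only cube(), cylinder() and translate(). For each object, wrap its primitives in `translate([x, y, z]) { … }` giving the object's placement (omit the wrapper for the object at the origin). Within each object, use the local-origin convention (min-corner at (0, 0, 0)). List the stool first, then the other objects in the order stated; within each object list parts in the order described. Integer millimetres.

translate([0, 0, 362]) cube([317, 325, 30]);
translate([13, 13, 0]) cylinder(h = 362, r = 13);
translate([304, 13, 0]) cylinder(h = 362, r = 13);
translate([13, 312, 0]) cylinder(h = 362, r = 13);
translate([304, 312, 0]) cylinder(h = 362, r = 13);
translate([106, 34, 392]) {
  cube([124, 275, 20]);
  translate([0, 0, 20]) cube([124, 20, 325]);
  translate([0, 255, 20]) cube([124, 20, 325]);
  translate([0, 20, 20]) cube([20, 235, 325]);
  translate([104, 20, 20]) cube([20, 235, 325]);
}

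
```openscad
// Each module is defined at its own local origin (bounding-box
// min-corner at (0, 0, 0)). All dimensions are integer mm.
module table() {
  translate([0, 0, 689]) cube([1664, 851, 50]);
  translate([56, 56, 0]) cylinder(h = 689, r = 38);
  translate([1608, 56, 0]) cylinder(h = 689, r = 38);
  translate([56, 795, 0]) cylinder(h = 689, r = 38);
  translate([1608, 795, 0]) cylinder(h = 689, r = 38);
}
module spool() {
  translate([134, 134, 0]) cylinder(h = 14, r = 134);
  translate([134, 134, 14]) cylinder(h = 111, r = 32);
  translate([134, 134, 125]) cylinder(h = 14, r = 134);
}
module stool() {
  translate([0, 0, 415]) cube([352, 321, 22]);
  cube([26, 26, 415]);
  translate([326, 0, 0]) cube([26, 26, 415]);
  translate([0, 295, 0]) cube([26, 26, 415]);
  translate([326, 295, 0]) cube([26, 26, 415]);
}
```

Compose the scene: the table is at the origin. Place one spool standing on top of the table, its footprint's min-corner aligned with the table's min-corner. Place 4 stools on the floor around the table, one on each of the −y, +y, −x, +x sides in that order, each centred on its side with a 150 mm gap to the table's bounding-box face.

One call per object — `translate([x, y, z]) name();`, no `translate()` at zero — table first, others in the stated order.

table();
translate([0, 0, 739]) spool();
translate([656, -471, 0]) stool();
translate([656, 1001, 0]) stool();
translate([-502, 265, 0]) stool();
translate([1814, 265, 0]) stool();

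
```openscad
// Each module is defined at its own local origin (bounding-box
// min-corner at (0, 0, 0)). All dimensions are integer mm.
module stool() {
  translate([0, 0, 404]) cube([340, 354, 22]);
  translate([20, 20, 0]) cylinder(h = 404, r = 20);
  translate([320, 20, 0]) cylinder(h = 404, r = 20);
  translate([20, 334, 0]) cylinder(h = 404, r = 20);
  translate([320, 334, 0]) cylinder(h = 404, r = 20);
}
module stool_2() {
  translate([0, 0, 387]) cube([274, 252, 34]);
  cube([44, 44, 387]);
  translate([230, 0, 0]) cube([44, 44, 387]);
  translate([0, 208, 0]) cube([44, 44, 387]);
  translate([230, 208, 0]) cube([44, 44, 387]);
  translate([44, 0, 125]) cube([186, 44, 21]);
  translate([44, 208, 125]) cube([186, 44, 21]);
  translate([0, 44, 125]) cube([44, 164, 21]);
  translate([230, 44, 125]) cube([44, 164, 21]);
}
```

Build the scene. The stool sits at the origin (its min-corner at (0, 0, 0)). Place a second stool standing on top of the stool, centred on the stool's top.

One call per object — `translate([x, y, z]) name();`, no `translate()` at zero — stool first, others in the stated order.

stool();
translate([33, 51, 426]) stool_2();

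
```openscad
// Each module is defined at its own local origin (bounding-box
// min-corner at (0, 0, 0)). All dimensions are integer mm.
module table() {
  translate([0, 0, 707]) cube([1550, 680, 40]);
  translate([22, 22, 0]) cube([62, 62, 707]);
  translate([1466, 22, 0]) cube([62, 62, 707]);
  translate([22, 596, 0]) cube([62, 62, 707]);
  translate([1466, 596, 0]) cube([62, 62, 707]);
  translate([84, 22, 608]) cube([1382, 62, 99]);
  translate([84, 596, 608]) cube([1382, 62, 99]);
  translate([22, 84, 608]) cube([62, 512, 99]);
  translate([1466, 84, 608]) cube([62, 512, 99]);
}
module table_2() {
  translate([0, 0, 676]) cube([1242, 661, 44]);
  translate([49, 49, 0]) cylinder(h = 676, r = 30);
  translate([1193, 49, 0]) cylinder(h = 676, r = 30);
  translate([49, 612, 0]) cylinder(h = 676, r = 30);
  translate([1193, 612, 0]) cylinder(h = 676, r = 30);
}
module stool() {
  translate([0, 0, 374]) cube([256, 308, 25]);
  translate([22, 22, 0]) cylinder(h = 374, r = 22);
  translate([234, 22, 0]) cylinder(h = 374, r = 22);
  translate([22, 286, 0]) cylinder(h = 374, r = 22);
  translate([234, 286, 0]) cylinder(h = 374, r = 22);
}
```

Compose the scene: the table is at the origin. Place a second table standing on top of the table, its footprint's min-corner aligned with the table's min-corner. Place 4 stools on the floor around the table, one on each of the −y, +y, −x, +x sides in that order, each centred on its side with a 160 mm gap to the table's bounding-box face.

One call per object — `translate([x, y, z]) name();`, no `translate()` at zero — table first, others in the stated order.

table();
translate([0, 0, 747]) table_2();
translate([647, -468, 0]) stool();
translate([647, 840, 0]) stool();
translate([-416, 186, 0]) stool();
translate([1710, 186, 0]) stool();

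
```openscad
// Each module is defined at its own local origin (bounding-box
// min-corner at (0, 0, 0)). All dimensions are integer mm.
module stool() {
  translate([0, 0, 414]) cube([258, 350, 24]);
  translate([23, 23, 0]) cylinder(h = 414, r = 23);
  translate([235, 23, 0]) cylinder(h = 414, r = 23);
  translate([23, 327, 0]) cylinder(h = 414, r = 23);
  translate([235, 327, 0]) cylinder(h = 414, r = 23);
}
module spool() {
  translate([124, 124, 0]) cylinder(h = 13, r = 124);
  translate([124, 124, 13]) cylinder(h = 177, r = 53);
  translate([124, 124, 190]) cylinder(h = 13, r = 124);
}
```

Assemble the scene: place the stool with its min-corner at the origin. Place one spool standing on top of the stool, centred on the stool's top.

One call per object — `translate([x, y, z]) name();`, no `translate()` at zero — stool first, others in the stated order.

stool();
translate([5, 51, 438]) spool();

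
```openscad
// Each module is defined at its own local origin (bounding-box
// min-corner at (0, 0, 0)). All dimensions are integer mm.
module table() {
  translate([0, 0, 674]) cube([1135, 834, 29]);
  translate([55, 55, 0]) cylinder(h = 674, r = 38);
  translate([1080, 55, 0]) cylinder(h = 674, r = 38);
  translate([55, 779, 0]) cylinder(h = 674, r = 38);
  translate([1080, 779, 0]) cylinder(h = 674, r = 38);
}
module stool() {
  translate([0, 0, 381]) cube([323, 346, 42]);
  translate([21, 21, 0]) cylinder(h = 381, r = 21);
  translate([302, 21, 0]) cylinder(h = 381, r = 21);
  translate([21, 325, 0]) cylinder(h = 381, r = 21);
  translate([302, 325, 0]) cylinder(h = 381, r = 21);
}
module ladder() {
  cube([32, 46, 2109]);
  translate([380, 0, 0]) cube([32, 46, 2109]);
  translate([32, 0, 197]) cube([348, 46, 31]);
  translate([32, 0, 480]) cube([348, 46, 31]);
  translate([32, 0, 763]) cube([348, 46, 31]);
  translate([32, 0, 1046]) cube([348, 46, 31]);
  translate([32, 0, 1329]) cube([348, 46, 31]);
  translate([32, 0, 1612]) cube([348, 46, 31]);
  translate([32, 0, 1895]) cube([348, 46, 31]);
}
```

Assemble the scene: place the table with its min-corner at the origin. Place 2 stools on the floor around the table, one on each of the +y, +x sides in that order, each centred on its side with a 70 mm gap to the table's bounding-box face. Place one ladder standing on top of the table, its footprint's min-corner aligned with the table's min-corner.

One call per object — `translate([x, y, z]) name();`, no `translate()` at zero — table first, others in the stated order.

table();
translate([406, 904, 0]) stool();
translate([1205, 244, 0]) stool();
translate([0, 0, 703]) ladder();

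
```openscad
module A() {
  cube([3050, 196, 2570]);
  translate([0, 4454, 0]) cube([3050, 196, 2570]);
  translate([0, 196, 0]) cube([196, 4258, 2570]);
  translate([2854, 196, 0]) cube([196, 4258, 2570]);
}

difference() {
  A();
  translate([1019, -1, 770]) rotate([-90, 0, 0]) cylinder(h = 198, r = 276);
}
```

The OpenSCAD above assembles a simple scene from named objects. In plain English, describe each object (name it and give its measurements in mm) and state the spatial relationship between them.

A is the wall frame of a small rectangular building: four walls, each 2570 mm tall and 196 mm thick, enclosing a footprint 3050 mm (x) by 4650 mm (y) outside-to-outside, with no floor or roof. The front and back walls (the −y and +y sides) span the full width; the two side walls fit between them.

The house frame has a circular hole of radius 276 mm through its front wall, centred at (x = 1019, z = 770).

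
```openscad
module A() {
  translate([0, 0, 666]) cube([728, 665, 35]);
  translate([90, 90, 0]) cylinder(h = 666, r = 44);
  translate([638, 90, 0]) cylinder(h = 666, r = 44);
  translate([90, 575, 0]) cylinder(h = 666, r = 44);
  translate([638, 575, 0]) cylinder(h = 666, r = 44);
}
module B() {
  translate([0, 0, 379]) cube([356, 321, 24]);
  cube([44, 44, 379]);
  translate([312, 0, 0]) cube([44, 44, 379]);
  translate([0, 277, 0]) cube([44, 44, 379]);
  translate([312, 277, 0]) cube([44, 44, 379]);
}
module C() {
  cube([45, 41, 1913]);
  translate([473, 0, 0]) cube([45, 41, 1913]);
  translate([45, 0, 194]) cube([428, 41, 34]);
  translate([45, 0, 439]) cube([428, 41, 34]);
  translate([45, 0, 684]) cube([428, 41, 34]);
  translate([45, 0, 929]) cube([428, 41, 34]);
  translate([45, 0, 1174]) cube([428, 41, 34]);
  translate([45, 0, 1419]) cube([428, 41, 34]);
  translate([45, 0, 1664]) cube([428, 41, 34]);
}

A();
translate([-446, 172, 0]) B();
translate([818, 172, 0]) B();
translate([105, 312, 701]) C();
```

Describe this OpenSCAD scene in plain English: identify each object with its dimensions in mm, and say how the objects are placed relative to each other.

A is a table: top 728 mm (x) × 665 mm (y), 35 mm thick, upper face at z = 701 mm, on four round legs of 88 mm diameter, each leg's bounding box inset 46 mm from the nearest pair of top edges, running from z = 0 to the bottom of the top.

B is a simple wooden stool: a rectangular seat 356 mm (x) by 321 mm (y), 24 mm thick, top face at z = 403 mm, on four square legs, each 44×44 mm in cross-section. The legs rest on z = 0, each flush with a corner of the seat.

C is a straight ladder. Two 45×41 mm vertical rails, 1913 mm tall, stand 518 mm apart (outside-to-outside) with their front faces coplanar on the −y side. 7 rungs, each 41 mm deep and 34 mm tall, span between the inner faces of the rails, front faces flush with the rails. The lowest rung's underside is at z = 194 mm and rungs are spaced 245 mm apart (underside to underside).

Two stools sit around the table at the −x, +x sides. The ladder is on top of the table, centred.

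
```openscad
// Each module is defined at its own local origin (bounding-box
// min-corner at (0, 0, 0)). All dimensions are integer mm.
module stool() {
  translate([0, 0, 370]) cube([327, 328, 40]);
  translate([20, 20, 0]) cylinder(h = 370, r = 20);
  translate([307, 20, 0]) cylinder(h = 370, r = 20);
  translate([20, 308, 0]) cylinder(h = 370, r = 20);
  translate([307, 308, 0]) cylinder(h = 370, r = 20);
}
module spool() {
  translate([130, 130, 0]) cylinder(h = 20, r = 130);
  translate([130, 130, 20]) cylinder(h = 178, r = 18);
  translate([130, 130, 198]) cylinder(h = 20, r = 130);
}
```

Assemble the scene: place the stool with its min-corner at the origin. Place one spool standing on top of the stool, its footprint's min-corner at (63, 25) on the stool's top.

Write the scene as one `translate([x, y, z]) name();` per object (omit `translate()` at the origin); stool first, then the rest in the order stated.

stool();
translate([63, 25, 410]) spool();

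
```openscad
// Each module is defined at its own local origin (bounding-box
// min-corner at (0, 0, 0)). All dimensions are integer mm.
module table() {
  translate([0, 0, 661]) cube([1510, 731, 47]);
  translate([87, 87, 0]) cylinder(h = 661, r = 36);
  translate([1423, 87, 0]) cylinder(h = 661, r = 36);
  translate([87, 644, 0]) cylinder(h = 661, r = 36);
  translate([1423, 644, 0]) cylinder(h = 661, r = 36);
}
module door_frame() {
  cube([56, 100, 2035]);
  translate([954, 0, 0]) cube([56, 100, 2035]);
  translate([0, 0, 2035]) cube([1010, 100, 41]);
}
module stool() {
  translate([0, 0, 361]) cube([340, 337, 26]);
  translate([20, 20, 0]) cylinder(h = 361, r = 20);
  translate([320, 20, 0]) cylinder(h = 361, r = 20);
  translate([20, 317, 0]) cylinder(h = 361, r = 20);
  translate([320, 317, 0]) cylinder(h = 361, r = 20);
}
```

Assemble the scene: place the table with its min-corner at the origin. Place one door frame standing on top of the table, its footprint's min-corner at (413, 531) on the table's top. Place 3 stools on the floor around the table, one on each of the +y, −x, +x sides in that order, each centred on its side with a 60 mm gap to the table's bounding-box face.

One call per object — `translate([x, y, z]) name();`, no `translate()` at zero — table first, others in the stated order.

table();
translate([413, 531, 708]) door_frame();
translate([585, 791, 0]) stool();
translate([-400, 197, 0]) stool();
translate([1570, 197, 0]) stool();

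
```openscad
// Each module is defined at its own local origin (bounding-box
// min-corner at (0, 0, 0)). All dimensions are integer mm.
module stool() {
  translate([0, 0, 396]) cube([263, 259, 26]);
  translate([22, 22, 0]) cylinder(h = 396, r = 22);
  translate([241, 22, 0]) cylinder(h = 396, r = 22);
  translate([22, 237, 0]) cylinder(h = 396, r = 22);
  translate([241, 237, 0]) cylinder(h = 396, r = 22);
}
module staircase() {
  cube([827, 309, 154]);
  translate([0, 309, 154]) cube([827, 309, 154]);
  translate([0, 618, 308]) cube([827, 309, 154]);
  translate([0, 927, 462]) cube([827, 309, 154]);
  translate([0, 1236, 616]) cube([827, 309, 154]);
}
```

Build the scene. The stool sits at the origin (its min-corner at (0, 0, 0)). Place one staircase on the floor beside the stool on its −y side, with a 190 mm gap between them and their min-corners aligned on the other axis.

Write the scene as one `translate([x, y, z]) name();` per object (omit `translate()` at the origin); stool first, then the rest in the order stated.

stool();
translate([0, -1735, 0]) staircase();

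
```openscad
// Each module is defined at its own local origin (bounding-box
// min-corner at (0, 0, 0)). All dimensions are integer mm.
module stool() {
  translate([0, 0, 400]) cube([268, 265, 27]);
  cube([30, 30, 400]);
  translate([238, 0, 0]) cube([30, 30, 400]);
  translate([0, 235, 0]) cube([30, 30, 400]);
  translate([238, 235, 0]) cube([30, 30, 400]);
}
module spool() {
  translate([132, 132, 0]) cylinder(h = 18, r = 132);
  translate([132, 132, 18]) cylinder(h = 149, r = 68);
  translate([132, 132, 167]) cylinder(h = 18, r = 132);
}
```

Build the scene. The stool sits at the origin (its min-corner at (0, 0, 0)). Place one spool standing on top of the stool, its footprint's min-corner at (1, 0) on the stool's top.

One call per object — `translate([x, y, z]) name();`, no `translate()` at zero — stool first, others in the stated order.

stool();
translate([1, 0, 427]) spool();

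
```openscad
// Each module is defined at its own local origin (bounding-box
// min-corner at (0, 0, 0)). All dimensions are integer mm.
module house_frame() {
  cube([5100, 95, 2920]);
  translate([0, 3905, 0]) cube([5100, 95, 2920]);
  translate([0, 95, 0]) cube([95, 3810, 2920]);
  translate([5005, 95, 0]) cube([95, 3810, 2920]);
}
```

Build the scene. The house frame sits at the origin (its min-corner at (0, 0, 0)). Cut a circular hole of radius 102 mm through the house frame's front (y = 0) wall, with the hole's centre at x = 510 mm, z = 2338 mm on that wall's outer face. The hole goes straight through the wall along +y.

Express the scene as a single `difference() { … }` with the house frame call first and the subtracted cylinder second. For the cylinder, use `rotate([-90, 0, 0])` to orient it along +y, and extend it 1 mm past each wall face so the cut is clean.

difference() {
  house_frame();
  translate([510, -1, 2338]) rotate([-90, 0, 0]) cylinder(h = 97, r = 102);
}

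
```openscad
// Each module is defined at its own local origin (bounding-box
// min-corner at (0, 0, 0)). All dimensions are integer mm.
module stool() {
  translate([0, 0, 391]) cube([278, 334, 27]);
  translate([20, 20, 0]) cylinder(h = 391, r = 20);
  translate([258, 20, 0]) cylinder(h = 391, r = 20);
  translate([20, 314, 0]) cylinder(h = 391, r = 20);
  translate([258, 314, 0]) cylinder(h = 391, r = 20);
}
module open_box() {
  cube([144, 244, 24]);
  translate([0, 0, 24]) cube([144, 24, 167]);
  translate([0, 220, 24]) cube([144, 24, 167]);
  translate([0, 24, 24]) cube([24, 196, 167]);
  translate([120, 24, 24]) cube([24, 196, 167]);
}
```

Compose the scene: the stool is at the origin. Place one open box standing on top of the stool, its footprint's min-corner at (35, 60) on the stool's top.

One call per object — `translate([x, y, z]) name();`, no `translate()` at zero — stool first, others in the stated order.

stool();
translate([35, 60, 418]) open_box();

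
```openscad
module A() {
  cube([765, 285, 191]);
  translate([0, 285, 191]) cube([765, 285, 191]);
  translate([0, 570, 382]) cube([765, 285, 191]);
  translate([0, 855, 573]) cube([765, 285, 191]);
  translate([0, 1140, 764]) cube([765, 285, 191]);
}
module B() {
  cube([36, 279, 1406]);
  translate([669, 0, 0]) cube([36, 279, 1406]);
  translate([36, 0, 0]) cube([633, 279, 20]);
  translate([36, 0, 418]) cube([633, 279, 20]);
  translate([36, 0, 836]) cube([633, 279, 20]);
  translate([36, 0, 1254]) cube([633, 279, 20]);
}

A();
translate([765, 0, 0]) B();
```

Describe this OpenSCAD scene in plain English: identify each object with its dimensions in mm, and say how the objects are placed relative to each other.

A is a straight staircase of 5 solid steps. Each step is 765 mm wide (x), 285 mm deep (y, the going) and 191 mm tall (the rise). The first step rests on the floor; each subsequent step sits one going further in +y and one rise higher in +z, directly behind and above the previous step with no overlap.

B is an open bookshelf. Two side panels, each 36 mm thick, 279 mm deep and 1406 mm tall, stand 705 mm apart (outside-to-outside). Between them sit 4 shelves, each 20 mm thick and 279 mm deep, spanning the full gap between the sides. The bottom shelf rests on the floor (its underside at z = 0) and the clear gap between one shelf's top and the next shelf's underside is 398 mm.

The bookshelf is against the staircase's +x side, with their −y faces flush.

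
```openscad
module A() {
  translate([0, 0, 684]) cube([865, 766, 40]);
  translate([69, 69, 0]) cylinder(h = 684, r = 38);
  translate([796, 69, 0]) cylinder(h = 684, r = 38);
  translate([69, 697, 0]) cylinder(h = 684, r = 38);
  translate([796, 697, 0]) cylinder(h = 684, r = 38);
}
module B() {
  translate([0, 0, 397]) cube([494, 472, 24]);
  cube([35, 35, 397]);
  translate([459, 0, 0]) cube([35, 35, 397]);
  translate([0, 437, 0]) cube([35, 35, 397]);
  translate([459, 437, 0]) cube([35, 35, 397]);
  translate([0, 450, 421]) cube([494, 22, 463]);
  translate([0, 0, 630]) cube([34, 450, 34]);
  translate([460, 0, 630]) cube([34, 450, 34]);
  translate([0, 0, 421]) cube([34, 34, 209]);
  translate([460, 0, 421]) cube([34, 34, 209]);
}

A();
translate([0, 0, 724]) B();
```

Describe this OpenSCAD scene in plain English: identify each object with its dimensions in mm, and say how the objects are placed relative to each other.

A is a table with a 865×766 mm rectangular top, 40 mm thick, top surface at z = 724 mm, supported by four round legs of 76 mm diameter, each leg's bounding box inset 31 mm from the nearest pair of top edges, running from the floor.

B is a chair: 494×472 mm seat, 24 mm thick, top at z = 421 mm, on four 35 mm square corner legs flush with the seat edges. A 22 mm thick backrest slab spans the full seat width, extending 463 mm above the seat top, its back face flush with the seat's +y edge. Two armrests of 34×34 mm section run along each side from the seat's front edge to the front of the backrest, top faces 243 mm above the seat top and outer faces flush with the seat's x-edges; a 34×34 mm post under the front of each armrest stands on the seat at the front corner.

The chair is on top of the table.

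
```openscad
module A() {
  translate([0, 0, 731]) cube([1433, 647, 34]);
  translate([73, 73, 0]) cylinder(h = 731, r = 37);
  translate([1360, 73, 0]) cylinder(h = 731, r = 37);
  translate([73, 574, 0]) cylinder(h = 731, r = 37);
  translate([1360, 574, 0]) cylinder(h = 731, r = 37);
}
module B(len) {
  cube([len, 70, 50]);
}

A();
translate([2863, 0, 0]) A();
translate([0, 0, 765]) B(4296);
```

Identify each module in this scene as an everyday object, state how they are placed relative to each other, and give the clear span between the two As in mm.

A is a table. B is a beam. A beam spans the tops of two tables. The clear span between the two tables is 1430 mm.

Second table starts at x = 2863; first ends at x = 1433; clear span = 2863 − 1433 = 1430 mm.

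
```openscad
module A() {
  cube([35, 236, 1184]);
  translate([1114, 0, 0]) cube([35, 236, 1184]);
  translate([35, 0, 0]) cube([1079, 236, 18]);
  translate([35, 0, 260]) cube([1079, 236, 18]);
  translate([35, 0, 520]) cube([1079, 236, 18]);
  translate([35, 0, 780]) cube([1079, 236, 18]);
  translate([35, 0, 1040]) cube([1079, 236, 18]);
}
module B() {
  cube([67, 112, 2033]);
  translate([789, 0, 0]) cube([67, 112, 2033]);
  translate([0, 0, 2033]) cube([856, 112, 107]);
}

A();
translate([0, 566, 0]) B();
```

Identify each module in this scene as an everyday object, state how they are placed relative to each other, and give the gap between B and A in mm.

A is a bookshelf. B is a door frame. The door frame is on the floor beside the bookshelf on its +y side. The gap between the door frame and the bookshelf is 330 mm.

The door frame's nearest face is 330 mm from the bookshelf's +y face.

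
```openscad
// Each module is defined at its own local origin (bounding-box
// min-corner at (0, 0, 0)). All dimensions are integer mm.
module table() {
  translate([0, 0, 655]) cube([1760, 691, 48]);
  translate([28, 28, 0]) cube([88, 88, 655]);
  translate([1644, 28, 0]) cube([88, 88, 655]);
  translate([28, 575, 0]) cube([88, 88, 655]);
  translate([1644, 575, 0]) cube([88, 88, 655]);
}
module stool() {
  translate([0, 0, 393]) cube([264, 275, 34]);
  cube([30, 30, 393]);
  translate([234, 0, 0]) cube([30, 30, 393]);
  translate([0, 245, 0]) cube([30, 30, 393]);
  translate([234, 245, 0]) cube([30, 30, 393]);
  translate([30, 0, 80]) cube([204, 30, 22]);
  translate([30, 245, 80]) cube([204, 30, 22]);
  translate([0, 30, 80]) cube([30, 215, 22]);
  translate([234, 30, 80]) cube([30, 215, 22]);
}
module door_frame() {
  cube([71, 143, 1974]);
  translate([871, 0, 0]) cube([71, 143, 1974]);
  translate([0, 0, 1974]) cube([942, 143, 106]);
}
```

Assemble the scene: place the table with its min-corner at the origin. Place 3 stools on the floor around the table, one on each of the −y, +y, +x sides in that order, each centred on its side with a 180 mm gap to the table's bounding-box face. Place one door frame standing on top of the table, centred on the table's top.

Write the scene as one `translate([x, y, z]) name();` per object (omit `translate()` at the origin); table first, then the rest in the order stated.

table();
translate([748, -455, 0]) stool();
translate([748, 871, 0]) stool();
translate([1940, 208, 0]) stool();
translate([409, 274, 703]) door_frame();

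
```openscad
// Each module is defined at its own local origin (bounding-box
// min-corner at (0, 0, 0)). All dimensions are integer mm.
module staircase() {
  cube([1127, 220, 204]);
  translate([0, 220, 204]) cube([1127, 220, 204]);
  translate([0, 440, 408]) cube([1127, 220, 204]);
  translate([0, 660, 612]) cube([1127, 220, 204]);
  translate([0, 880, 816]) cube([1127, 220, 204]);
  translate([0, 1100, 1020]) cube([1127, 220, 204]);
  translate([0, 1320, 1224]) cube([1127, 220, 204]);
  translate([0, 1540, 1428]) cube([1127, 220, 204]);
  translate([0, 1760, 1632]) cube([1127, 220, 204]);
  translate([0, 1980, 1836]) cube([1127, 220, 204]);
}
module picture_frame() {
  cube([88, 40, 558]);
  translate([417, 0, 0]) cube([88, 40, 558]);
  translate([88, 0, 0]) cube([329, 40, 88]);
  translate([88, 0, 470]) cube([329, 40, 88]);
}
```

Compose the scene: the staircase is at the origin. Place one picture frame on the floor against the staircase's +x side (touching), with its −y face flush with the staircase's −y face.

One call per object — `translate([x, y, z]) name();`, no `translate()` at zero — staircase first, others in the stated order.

staircase();
translate([1127, 0, 0]) picture_frame();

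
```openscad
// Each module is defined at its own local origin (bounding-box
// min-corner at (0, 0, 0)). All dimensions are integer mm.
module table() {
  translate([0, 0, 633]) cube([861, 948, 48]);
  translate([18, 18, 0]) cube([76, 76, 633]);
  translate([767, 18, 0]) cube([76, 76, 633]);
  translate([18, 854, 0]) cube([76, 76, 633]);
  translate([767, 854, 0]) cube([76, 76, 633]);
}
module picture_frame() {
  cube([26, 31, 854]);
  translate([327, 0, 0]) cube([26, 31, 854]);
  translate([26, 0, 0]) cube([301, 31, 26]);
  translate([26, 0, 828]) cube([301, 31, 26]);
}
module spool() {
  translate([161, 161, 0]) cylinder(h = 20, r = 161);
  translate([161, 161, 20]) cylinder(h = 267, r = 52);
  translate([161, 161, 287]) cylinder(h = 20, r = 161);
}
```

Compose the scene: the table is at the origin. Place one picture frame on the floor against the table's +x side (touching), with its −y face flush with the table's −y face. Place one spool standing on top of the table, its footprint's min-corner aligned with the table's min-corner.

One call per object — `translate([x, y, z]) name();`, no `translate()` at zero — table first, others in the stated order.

table();
translate([861, 0, 0]) picture_frame();
translate([0, 0, 681]) spool();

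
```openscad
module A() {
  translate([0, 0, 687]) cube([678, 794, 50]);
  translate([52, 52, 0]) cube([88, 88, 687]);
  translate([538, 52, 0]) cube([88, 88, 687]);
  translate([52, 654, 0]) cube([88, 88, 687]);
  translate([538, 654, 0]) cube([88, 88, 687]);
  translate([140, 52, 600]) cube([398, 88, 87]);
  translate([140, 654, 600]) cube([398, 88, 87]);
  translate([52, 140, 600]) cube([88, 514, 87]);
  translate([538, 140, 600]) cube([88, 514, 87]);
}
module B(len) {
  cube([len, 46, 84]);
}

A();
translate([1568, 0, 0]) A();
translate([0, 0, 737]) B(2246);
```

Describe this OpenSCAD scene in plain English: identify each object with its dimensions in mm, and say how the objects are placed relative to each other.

A is a table: top 678 mm (x) × 794 mm (y), 50 mm thick, upper face at z = 737 mm, on four 88×88 mm square legs, each inset 52 mm from the nearest pair of top edges, running from z = 0 to the bottom of the top. Four apron rails, 88 mm thick and 87 mm tall, run between adjacent legs with their top edges flush with the underside of the top and their outer faces flush with the legs' outer faces.

B is a rectangular beam 2246 mm long (x), 46 mm deep (y), 84 mm thick (z).

The beam spans the tops of two tables placed 890 mm apart, resting at z = 737 mm.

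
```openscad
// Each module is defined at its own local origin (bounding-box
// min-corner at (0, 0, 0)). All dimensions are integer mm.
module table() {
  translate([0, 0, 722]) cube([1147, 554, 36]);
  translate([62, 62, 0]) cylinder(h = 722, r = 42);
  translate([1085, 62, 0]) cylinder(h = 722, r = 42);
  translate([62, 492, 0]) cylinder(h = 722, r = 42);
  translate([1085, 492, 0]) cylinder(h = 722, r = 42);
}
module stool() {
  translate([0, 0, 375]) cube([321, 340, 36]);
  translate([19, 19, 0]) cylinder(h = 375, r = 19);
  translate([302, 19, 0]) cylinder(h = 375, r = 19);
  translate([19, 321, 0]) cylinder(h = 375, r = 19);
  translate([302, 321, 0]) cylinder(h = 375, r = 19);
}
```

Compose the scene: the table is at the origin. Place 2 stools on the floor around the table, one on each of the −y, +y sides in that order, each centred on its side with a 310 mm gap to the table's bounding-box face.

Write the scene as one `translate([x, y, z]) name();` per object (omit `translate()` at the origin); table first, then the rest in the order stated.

table();
translate([413, -650, 0]) stool();
translate([413, 864, 0]) stool();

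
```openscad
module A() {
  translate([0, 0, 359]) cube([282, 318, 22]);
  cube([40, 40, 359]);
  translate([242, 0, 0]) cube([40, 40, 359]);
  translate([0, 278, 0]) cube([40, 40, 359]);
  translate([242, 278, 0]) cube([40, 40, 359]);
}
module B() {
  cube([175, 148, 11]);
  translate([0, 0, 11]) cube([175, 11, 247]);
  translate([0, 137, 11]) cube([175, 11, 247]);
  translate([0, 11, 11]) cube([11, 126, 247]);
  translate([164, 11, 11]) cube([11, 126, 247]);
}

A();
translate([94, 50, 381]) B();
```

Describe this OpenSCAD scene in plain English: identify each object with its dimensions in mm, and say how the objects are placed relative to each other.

A is a four-legged stool. The seat is a 282×318×22 mm slab whose top surface is at z = 381 mm; four square legs, each 40×40 mm in cross-section, run from the floor (z = 0) to the underside of the seat, each flush with a corner of the seat.

B is an open-topped rectangular box: outside dimensions 175×148×258 mm, with a uniform wall and base thickness of 11 mm. The base is a full 175×148 slab on the floor; four walls sit on top of the base. The front and back walls (the −y and +y sides) span the full width; the two side walls fit between them.

The open box is on top of the stool.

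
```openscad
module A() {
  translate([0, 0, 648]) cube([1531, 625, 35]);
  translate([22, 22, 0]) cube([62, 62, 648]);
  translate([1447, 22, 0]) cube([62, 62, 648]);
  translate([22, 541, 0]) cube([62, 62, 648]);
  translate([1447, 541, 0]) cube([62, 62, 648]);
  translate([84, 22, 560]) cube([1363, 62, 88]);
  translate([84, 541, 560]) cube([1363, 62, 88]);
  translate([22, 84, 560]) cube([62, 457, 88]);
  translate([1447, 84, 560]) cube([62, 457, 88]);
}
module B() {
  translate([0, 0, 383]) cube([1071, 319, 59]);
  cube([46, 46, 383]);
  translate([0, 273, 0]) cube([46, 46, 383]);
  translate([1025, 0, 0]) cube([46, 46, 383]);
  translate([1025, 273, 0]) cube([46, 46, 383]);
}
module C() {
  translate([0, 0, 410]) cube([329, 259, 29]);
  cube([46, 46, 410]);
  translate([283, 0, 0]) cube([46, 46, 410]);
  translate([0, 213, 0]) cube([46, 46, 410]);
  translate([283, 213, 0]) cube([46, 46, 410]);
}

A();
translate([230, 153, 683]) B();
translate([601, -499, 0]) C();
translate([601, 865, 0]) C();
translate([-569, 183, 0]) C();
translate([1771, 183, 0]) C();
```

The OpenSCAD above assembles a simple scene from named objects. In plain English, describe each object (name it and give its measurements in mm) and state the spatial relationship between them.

A is a table with a 1531×625 mm rectangular top, 35 mm thick, top surface at z = 683 mm, supported by four 62×62 mm square legs, each inset 22 mm from the nearest pair of top edges, running from the floor. Four apron rails, 62 mm thick and 88 mm tall, run between adjacent legs with their top edges flush with the underside of the top and their outer faces flush with the legs' outer faces.

B is a long wooden bench with a 1071 mm (x) × 319 mm (y) seat, 59 mm thick, its top surface 442 mm above the floor. Four 46 mm square legs at the seat corners, flush with the edges, run from z = 0 to the seat underside.

C is a four-legged stool. The seat is 329×259 mm, 29 mm thick, top at z = 439 mm. It stands on four square legs, each 46×46 mm in cross-section, from z = 0 to the seat underside, each flush with a corner of the seat.

The bench is on top of the table, centred. Four stools sit around the table at the −y, +y, −x, +x sides.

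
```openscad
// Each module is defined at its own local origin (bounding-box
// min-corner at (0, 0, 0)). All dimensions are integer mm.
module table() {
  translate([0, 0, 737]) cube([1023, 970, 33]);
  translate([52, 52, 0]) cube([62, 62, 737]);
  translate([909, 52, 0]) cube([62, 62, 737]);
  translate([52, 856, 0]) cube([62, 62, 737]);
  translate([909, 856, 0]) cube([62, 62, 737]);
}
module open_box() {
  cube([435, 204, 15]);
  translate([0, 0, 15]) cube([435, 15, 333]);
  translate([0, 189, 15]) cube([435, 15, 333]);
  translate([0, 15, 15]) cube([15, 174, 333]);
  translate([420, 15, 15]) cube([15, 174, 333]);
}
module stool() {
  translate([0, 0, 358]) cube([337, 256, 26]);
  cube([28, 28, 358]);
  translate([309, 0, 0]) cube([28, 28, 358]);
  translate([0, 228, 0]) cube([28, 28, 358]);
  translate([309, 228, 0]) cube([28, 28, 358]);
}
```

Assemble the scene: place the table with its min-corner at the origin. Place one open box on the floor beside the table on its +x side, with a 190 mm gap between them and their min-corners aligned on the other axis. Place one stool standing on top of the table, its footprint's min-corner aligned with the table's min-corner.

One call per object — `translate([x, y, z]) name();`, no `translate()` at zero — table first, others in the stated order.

table();
translate([1213, 0, 0]) open_box();
translate([0, 0, 770]) stool();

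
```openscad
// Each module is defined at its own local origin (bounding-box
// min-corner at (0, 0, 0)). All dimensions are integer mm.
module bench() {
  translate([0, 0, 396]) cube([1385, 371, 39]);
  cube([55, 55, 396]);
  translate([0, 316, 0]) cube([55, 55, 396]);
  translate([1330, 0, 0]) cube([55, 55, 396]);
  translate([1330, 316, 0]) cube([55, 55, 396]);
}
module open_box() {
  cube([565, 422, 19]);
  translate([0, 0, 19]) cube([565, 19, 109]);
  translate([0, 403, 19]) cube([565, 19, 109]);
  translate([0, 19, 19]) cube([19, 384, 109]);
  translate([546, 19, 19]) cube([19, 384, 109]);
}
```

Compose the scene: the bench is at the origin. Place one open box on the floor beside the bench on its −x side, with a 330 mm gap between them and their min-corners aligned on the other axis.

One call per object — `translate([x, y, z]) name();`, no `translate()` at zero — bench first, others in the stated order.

bench();
translate([-895, 0, 0]) open_box();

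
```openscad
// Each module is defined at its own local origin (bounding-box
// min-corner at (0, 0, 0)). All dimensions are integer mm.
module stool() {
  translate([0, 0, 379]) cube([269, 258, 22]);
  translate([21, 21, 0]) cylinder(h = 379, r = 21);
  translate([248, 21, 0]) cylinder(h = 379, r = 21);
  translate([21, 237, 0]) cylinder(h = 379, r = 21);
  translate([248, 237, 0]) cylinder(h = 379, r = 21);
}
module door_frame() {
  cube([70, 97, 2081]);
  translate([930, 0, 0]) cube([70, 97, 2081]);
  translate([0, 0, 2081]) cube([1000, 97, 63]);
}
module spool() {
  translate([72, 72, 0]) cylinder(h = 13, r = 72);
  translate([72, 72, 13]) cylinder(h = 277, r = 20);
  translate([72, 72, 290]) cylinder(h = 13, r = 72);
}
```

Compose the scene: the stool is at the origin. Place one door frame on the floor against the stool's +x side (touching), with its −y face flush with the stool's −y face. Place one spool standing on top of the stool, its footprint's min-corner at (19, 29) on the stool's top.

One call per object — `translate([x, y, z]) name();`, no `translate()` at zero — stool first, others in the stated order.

stool();
translate([269, 0, 0]) door_frame();
translate([19, 29, 401]) spool();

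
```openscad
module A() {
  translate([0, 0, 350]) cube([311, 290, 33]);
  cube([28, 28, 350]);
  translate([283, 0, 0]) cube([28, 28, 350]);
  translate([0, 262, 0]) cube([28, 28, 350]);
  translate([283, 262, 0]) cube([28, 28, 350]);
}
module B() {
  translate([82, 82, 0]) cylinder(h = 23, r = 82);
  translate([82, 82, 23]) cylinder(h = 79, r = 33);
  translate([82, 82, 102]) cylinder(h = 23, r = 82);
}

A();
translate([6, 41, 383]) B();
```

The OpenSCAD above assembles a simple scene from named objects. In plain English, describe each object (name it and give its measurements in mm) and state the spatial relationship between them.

A is a simple wooden stool: a rectangular seat 311 mm (x) by 290 mm (y), 33 mm thick, top face at z = 383 mm, on four square legs, each 28×28 mm in cross-section. The legs rest on z = 0, each flush with a corner of the seat.

B is a spool: two coaxial disc flanges of radius 82 mm and thickness 23 mm, joined by a core cylinder of radius 33 mm and height 79 mm. The lower flange rests on z = 0 and the three cylinders share a vertical axis.

The spool is on top of the stool.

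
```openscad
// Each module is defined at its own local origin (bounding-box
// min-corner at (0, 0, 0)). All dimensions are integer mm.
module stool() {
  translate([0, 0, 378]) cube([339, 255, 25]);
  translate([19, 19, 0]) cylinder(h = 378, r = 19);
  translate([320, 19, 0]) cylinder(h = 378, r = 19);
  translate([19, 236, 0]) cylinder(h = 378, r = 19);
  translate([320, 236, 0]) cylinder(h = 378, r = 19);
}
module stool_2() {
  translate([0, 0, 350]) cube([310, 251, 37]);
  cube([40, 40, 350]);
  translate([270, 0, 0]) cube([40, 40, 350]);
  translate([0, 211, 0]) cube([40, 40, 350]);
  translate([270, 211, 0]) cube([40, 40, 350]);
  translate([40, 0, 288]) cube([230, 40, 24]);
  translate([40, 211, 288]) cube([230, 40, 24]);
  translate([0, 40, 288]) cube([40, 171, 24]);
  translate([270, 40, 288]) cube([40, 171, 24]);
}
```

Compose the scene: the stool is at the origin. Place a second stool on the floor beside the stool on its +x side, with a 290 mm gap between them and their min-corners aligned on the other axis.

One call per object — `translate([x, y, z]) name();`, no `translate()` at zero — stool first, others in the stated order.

stool();
translate([629, 0, 0]) stool_2();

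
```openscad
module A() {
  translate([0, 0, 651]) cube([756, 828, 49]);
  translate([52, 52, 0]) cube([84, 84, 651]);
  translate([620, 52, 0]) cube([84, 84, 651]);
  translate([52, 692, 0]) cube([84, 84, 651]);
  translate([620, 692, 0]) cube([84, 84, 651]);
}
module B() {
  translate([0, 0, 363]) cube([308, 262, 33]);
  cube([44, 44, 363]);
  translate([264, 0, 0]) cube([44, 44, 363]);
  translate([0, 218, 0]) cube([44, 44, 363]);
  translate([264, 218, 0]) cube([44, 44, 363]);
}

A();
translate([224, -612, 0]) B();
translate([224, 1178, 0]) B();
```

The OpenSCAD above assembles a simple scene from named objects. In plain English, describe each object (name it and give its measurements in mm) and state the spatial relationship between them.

A is a table: top 756 mm (x) × 828 mm (y), 49 mm thick, upper face at z = 700 mm, on four 84×84 mm square legs, each inset 52 mm from the nearest pair of top edges, running from z = 0 to the bottom of the top.

B is a four-legged stool. The seat is 308×262 mm, 33 mm thick, top at z = 396 mm. It stands on four square legs, each 44×44 mm in cross-section, from z = 0 to the seat underside, each flush with a corner of the seat.

Two stools sit around the table at the −y, +y sides.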